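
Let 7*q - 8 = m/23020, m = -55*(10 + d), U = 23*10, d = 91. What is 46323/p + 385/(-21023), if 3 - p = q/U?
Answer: 343742119116245/22225915037 ≈ 15466.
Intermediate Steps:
U = 230
m = -5555 (m = -55*(10 + 91) = -55*101 = -5555)
q = 5103/4604 (q = 8/7 + (-5555/23020)/7 = 8/7 + (-5555*1/23020)/7 = 8/7 + (⅐)*(-1111/4604) = 8/7 - 1111/32228 = 5103/4604 ≈ 1.1084)
p = 3171657/1058920 (p = 3 - 5103/(4604*230) = 3 - 1*5103/1058920 = 3 - 5103/1058920 = 3171657/1058920 ≈ 2.9952)
46323/p + 385/(-21023) = 46323/(3171657/1058920) + 385/(-21023) = 46323*(1058920/3171657) + 385*(-1/21023) = 16350783720/1057219 - 385/21023 = 343742119116245/22225915037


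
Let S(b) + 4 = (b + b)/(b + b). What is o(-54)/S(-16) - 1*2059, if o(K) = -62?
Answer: -6115/3 ≈ -2038.3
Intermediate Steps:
S(b) = -3 (S(b) = -4 + (b + b)/(b + b) = -4 + (2*b)/((2*b)) = -4 + (2*b)*(1/(2*b)) = -4 + 1 = -3)
o(-54)/S(-16) - 1*2059 = -62/(-3) - 1*2059 = -62*(-⅓) - 2059 = 62/3 - 2059 = -6115/3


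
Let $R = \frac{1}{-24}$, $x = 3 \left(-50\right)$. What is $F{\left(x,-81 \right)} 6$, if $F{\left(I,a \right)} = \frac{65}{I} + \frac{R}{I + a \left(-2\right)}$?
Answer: $- \frac{629}{240} \approx -2.6208$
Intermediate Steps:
$x = -150$
$R = - \frac{1}{24} \approx -0.041667$
$F{\left(I,a \right)} = \frac{65}{I} - \frac{1}{24 \left(I - 2 a\right)}$ ($F{\left(I,a \right)} = \frac{65}{I} - \frac{1}{24 \left(I + a \left(-2\right)\right)} = \frac{65}{I} - \frac{1}{24 \left(I - 2 a\right)}$)
$F{\left(x,-81 \right)} 6 = \frac{\left(-3120\right) \left(-81\right) + 1559 \left(-150\right)}{24 \left(-150\right) \left(-150 - -162\right)} 6 = \frac{1}{24} \left(- \frac{1}{150}\right) \frac{1}{-150 + 162} \left(252720 - 233850\right) 6 = \frac{1}{24} \left(- \frac{1}{150}\right) \frac{1}{12} \cdot 18870 \cdot 6 = \left(- \frac{629}{1440}\right) 6 = - \frac{629}{240}$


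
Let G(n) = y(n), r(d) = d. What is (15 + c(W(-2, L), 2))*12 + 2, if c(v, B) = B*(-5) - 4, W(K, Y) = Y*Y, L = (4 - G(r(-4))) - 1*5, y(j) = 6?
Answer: 14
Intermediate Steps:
G(n) = 6
L = -7 (L = (4 - 1*6) - 1*5 = (4 - 6) - 5 = -2 - 5 = -7)
W(K, Y) = Y²
c(v, B) = -4 - 5*B (c(v, B) = -5*B - 4 = -4 - 5*B)
(15 + c(W(-2, L), 2))*12 + 2 = (15 + (-4 - 5*2))*12 + 2 = (15 + (-4 - 10))*12 + 2 = (15 - 14)*12 + 2 = 1*12 + 2 = 12 + 2 = 14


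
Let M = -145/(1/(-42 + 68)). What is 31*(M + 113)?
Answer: -113367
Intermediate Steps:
M = -3770 (M = -145/(1/26) = -145/1/26 = -145*26 = -3770)
31*(M + 113) = 31*(-3770 + 113) = 31*(-3657) = -113367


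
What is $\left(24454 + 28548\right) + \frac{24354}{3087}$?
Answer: $\frac{18182392}{343} \approx 53010.0$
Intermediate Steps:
$\left(24454 + 28548\right) + \frac{24354}{3087} = 53002 + 24354 \cdot \frac{1}{3087} = 53002 + \frac{2706}{343} = \frac{18182392}{343}$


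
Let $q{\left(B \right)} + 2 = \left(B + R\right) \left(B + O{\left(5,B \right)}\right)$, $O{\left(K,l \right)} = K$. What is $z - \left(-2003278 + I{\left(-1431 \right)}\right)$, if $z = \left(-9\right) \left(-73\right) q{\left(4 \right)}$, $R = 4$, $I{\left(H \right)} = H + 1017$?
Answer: $2049682$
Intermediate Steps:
$I{\left(H \right)} = 1017 + H$
$q{\left(B \right)} = -2 + \left(4 + B\right) \left(5 + B\right)$ ($q{\left(B \right)} = -2 + \left(B + 4\right) \left(B + 5\right) = -2 + \left(4 + B\right) \left(5 + B\right)$)
$z = 45990$ ($z = \left(-9\right) \left(-73\right) \left(18 + 4^{2} + 9 \cdot 4\right) = 657 \left(18 + 16 + 36\right) = 657 \cdot 70 = 45990$)
$z - \left(-2003278 + I{\left(-1431 \right)}\right) = 45990 - \left(-2003278 + \left(1017 - 1431\right)\right) = 45990 - \left(-2003278 - 414\right) = 45990 - -2003692 = 45990 + 2003692 = 2049682$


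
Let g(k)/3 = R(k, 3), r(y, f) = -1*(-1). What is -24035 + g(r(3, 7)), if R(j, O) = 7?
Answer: -24014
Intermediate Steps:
r(y, f) = 1
g(k) = 21 (g(k) = 3*7 = 21)
-24035 + g(r(3, 7)) = -24035 + 21 = -24014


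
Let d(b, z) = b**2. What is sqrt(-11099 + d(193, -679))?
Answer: 5*sqrt(1046) ≈ 161.71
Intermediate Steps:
sqrt(-11099 + d(193, -679)) = sqrt(-11099 + 193**2) = sqrt(-11099 + 37249) = sqrt(26150) = 5*sqrt(1046)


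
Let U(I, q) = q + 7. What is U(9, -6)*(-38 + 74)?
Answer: 36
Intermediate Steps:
U(I, q) = 7 + q
U(9, -6)*(-38 + 74) = (7 - 6)*(-38 + 74) = 1*36 = 36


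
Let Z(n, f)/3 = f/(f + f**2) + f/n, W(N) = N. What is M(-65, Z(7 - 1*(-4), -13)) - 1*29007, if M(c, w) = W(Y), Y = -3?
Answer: -29010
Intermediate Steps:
Z(n, f) = 3*f/n + 3*f/(f + f**2) (Z(n, f) = 3*(f/(f + f**2) + f/n) = 3*(f/n + f/(f + f**2)) = 3*f/n + 3*f/(f + f**2))
M(c, w) = -3
M(-65, Z(7 - 1*(-4), -13)) - 1*29007 = -3 - 1*29007 = -3 - 29007 = -29010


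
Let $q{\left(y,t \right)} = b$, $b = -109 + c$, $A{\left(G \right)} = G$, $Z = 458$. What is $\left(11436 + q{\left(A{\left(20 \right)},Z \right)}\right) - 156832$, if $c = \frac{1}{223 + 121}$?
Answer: $- \frac{50053719}{344} \approx -1.4551 \cdot 10^{5}$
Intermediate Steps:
$c = \frac{1}{344} \approx 0.002907$
$b = - \frac{37495}{344}$ ($b = -109 + \frac{1}{344} = - \frac{37495}{344} \approx -109.0$)
$q{\left(y,t \right)} = - \frac{37495}{344}$
$\left(11436 + q{\left(A{\left(20 \right)},Z \right)}\right) - 156832 = \left(11436 - \frac{37495}{344}\right) - 156832 = \frac{3896489}{344} - 156832 = - \frac{50053719}{344}$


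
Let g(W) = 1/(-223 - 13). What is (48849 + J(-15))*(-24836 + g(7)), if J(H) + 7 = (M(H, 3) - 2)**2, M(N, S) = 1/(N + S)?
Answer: -41227618713281/33984 ≈ -1.2131e+9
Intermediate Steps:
J(H) = -7 + (-2 + 1/(3 + H))**2 (J(H) = -7 + (1/(H + 3) - 2)**2 = -7 + (1/(3 + H) - 2)**2 = -7 + (-2 + 1/(3 + H))**2)
g(W) = -1/236 (g(W) = 1/(-236) = -1/236)
(48849 + J(-15))*(-24836 + g(7)) = (48849 + (-7 + (5 + 2*(-15))**2/(3 - 15)**2))*(-24836 - 1/236) = (48849 + (-7 + (5 - 30)**2/(-12)**2))*(-5861297/236) = (48849 + (-7 + (1/144)*(-25)**2))*(-5861297/236) = (48849 + (-7 + (1/144)*625))*(-5861297/236) = (48849 + (-7 + 625/144))*(-5861297/236) = (48849 - 383/144)*(-5861297/236) = (7033873/144)*(-5861297/236) = -41227618713281/33984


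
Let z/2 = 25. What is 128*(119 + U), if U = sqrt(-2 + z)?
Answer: 15232 + 512*sqrt(3) ≈ 16119.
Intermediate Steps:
z = 50 (z = 2*25 = 50)
U = 4*sqrt(3) (U = sqrt(-2 + 50) = sqrt(48) = 4*sqrt(3) ≈ 6.9282)
128*(119 + U) = 128*(119 + 4*sqrt(3)) = 15232 + 512*sqrt(3)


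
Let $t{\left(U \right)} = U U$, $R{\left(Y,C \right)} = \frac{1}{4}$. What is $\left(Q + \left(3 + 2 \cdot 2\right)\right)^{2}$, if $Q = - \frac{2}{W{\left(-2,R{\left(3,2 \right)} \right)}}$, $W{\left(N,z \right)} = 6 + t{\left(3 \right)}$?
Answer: $\frac{10609}{225} \approx 47.151$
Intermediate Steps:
$R{\left(Y,C \right)} = \frac{1}{4}$
$t{\left(U \right)} = U^{2}$
$W{\left(N,z \right)} = 15$ ($W{\left(N,z \right)} = 6 + 3^{2} = 6 + 9 = 15$)
$Q = - \frac{2}{15} \approx -0.13333$
$\left(Q + \left(3 + 2 \cdot 2\right)\right)^{2} = \left(- \frac{2}{15} + \left(3 + 2 \cdot 2\right)\right)^{2} = \left(- \frac{2}{15} + \left(3 + 4\right)\right)^{2} = \left(- \frac{2}{15} + 7\right)^{2} = \left(\frac{103}{15}\right)^{2} = \frac{10609}{225}$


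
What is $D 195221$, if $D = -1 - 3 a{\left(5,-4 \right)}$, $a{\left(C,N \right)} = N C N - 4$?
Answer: $-44705609$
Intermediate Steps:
$a{\left(C,N \right)} = -4 + C N^{2}$ ($a{\left(C,N \right)} = C N N - 4 = C N^{2} - 4 = -4 + C N^{2}$)
$D = -229$ ($D = -1 - 3 \left(-4 + 5 \left(-4\right)^{2}\right) = -1 - 3 \left(-4 + 5 \cdot 16\right) = -1 - 3 \left(-4 + 80\right) = -1 - 228 = -229$)
$D 195221 = \left(-229\right) 195221 = -44705609$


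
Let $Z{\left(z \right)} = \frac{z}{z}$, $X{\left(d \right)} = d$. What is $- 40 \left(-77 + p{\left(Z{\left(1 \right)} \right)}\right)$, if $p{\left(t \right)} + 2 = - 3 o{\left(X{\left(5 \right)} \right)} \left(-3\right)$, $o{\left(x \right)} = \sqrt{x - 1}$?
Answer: $2440$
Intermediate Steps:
$o{\left(x \right)} = \sqrt{-1 + x}$ ($o{\left(x \right)} = \sqrt{x + \left(-5 + 4\right)} = \sqrt{x - 1} = \sqrt{-1 + x}$)
$Z{\left(z \right)} = 1$
$p{\left(t \right)} = 16$ ($p{\left(t \right)} = -2 + - 3 \sqrt{-1 + 5} \left(-3\right) = -2 + - 3 \sqrt{4} \left(-3\right) = -2 + \left(-3\right) 2 \left(-3\right) = -2 - -18 = -2 + 18 = 16$)
$- 40 \left(-77 + p{\left(Z{\left(1 \right)} \right)}\right) = - 40 \left(-77 + 16\right) = \left(-40\right) \left(-61\right) = 2440$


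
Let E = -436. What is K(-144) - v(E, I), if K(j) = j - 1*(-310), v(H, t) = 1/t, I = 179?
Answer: 29713/179 ≈ 165.99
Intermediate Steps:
K(j) = 310 + j (K(j) = j + 310 = 310 + j)
K(-144) - v(E, I) = (310 - 144) - 1/179 = 166 - 1*1/179 = 166 - 1/179 = 29713/179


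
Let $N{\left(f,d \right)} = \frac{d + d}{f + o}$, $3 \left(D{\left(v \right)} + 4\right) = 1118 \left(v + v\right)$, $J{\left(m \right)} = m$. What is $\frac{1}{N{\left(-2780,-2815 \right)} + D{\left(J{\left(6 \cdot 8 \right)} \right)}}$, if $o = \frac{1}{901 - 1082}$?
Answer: $\frac{503181}{18000809762} \approx 2.7953 \cdot 10^{-5}$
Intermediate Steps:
$o = - \frac{1}{181}$ ($o = \frac{1}{-181} = - \frac{1}{181} \approx -0.0055249$)
$D{\left(v \right)} = -4 + \frac{2236 v}{3}$ ($D{\left(v \right)} = -4 + \frac{1118 \left(v + v\right)}{3} = -4 + \frac{1118 \cdot 2 v}{3} = -4 + \frac{2236 v}{3}$)
$N{\left(f,d \right)} = \frac{2 d}{- \frac{1}{181} + f}$ ($N{\left(f,d \right)} = \frac{d + d}{f - \frac{1}{181}} = \frac{2 d}{- \frac{1}{181} + f}$)
$\frac{1}{N{\left(-2780,-2815 \right)} + D{\left(J{\left(6 \cdot 8 \right)} \right)}} = \frac{1}{362 \left(-2815\right) \frac{1}{-1 + 181 \left(-2780\right)} - \left(4 - \frac{2236 \cdot 6 \cdot 8}{3}\right)} = \frac{1}{362 \left(-2815\right) \frac{1}{-1 - 503180} + \left(-4 + \frac{2236}{3} \cdot 48\right)} = \frac{1}{362 \left(-2815\right) \frac{1}{-503181} + \left(-4 + 35776\right)} = \frac{1}{362 \left(-2815\right) \left(- \frac{1}{503181}\right) + 35772} = \frac{1}{\frac{1019030}{503181} + 35772} = \frac{1}{\frac{18000809762}{503181}} = \frac{503181}{18000809762}$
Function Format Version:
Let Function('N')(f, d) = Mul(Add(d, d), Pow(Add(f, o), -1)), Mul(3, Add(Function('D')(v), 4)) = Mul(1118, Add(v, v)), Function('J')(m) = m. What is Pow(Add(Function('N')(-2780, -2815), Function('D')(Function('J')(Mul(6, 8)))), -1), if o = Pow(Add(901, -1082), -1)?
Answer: Rational(503181, 18000809762) ≈ 2.7953e-5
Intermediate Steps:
o = Rational(-1, 181) (o = Pow(-181, -1) = Rational(-1, 181) ≈ -0.0055249)
Function('D')(v) = Add(-4, Mul(Rational(2236, 3), v)) (Function('D')(v) = Add(-4, Mul(Rational(1, 3), Mul(1118, Add(v, v)))) = Add(-4, Mul(Rational(1, 3), Mul(1118, Mul(2, v)))) = Add(-4, Mul(Rational(1, 3), Mul(2236, v))) = Add(-4, Mul(Rational(2236, 3), v)))
Function('N')(f, d) = Mul(2, d, Pow(Add(Rational(-1, 181), f), -1)) (Function('N')(f, d) = Mul(Add(d, d), Pow(Add(f, Rational(-1, 181)), -1)) = Mul(Mul(2, d), Pow(Add(Rational(-1, 181), f), -1)) = Mul(2, d, Pow(Add(Rational(-1, 181), f), -1)))
Pow(Add(Function('N')(-2780, -2815), Function('D')(Function('J')(Mul(6, 8)))), -1) = Pow(Add(Mul(362, -2815, Pow(Add(-1, Mul(181, -2780)), -1)), Add(-4, Mul(Rational(2236, 3), Mul(6, 8)))), -1) = Pow(Add(Mul(362, -2815, Pow(Add(-1, -503180), -1)), Add(-4, Mul(Rational(2236, 3), 48))), -1) = Pow(Add(Mul(362, -2815, Pow(-503181, -1)), Add(-4, 35776)), -1) = Pow(Add(Mul(362, -2815, Rational(-1, 503181)), 35772), -1) = Pow(Add(Rational(1019030, 503181), 35772), -1) = Pow(Rational(18000809762, 503181), -1) = Rational(503181, 18000809762)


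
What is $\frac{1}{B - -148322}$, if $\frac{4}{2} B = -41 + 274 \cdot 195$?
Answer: $\frac{2}{350033} \approx 5.7137 \cdot 10^{-6}$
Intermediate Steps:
$B = \frac{53389}{2}$ ($B = \frac{-41 + 274 \cdot 195}{2} = \frac{-41 + 53430}{2} = \frac{1}{2} \cdot 53389 = \frac{53389}{2} \approx 26695.0$)
$\frac{1}{B - -148322} = \frac{1}{\frac{53389}{2} - -148322} = \frac{1}{\frac{53389}{2} + 148322} = \frac{1}{\frac{350033}{2}} = \frac{2}{350033}$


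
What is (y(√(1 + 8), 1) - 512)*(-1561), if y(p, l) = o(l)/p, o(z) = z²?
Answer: 2396135/3 ≈ 7.9871e+5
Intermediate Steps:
y(p, l) = l²/p
(y(√(1 + 8), 1) - 512)*(-1561) = (1²/(√(1 + 8)) - 512)*(-1561) = (1/√9 - 512)*(-1561) = (1/3 - 512)*(-1561) = (1*(⅓) - 512)*(-1561) = (⅓ - 512)*(-1561) = -1535/3*(-1561) = 2396135/3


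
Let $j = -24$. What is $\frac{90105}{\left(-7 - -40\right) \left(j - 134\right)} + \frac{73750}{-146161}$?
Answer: $- \frac{4518123135}{254027818} \approx -17.786$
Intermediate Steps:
$\frac{90105}{\left(-7 - -40\right) \left(j - 134\right)} + \frac{73750}{-146161} = \frac{90105}{\left(-7 - -40\right) \left(-24 - 134\right)} + \frac{73750}{-146161} = \frac{90105}{\left(-7 + 40\right) \left(-158\right)} + 73750 \left(- \frac{1}{146161}\right) = \frac{90105}{33 \left(-158\right)} - \frac{73750}{146161} = \frac{90105}{-5214} - \frac{73750}{146161} = 90105 \left(- \frac{1}{5214}\right) - \frac{73750}{146161} = - \frac{30035}{1738} - \frac{73750}{146161} = - \frac{4518123135}{254027818}$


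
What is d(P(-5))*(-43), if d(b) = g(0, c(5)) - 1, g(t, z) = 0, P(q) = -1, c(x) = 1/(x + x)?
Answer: 43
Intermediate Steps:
c(x) = 1/(2*x)
d(b) = -1 (d(b) = 0 - 1 = -1)
d(P(-5))*(-43) = -1*(-43) = 43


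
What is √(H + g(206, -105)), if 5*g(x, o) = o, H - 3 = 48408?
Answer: √48390 ≈ 219.98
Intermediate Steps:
H = 48411 (H = 3 + 48408 = 48411)
g(x, o) = o/5
√(H + g(206, -105)) = √(48411 + (⅕)*(-105)) = √(48411 - 21) = √48390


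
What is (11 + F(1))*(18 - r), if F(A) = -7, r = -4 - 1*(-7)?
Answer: 60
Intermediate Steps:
r = 3 (r = -4 + 7 = 3)
(11 + F(1))*(18 - r) = (11 - 7)*(18 - 1*3) = 4*(18 - 3) = 4*15 = 60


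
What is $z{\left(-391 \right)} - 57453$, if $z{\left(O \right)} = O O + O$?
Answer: $95037$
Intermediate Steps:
$z{\left(O \right)} = O + O^{2}$ ($z{\left(O \right)} = O^{2} + O = O + O^{2}$)
$z{\left(-391 \right)} - 57453 = - 391 \left(1 - 391\right) - 57453 = \left(-391\right) \left(-390\right) - 57453 = 152490 - 57453 = 95037$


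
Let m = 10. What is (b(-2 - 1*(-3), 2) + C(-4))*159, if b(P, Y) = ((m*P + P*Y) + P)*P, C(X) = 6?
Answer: 3021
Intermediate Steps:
b(P, Y) = P*(11*P + P*Y) (b(P, Y) = ((10*P + P*Y) + P)*P = (11*P + P*Y)*P = P*(11*P + P*Y))
(b(-2 - 1*(-3), 2) + C(-4))*159 = ((-2 - 1*(-3))²*(11 + 2) + 6)*159 = ((-2 + 3)²*13 + 6)*159 = (1²*13 + 6)*159 = (1*13 + 6)*159 = (13 + 6)*159 = 19*159 = 3021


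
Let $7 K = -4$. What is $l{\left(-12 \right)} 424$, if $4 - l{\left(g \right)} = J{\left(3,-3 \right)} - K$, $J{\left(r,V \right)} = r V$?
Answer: $\frac{36888}{7} \approx 5269.7$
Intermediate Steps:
$J{\left(r,V \right)} = V r$
$K = - \frac{4}{7}$ ($K = \frac{1}{7} \left(-4\right) = - \frac{4}{7} \approx -0.57143$)
$l{\left(g \right)} = \frac{87}{7}$ ($l{\left(g \right)} = 4 - \left(\left(-3\right) 3 - - \frac{4}{7}\right) = 4 - \left(-9 + \frac{4}{7}\right) = 4 - - \frac{59}{7} = 4 + \frac{59}{7} = \frac{87}{7}$)
$l{\left(-12 \right)} 424 = \frac{87}{7} \cdot 424 = \frac{36888}{7}$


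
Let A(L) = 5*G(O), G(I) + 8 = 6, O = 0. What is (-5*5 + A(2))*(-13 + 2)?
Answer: 385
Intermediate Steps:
G(I) = -2 (G(I) = -8 + 6 = -2)
A(L) = -10 (A(L) = 5*(-2) = -10)
(-5*5 + A(2))*(-13 + 2) = (-5*5 - 10)*(-13 + 2) = (-25 - 10)*(-11) = -35*(-11) = 385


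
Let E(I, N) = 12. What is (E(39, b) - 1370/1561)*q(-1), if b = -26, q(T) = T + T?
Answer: -34724/1561 ≈ -22.245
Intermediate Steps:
q(T) = 2*T
(E(39, b) - 1370/1561)*q(-1) = (12 - 1370/1561)*(2*(-1)) = (12 - 1370*1/1561)*(-2) = (12 - 1370/1561)*(-2) = (17362/1561)*(-2) = -34724/1561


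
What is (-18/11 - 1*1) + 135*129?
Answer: 191536/11 ≈ 17412.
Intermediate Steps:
(-18/11 - 1*1) + 135*129 = (-18*1/11 - 1) + 17415 = (-18/11 - 1) + 17415 = -29/11 + 17415 = 191536/11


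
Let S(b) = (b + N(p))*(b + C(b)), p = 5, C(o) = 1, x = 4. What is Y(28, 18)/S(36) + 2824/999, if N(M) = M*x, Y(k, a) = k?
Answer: 5675/1998 ≈ 2.8403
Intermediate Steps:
N(M) = 4*M (N(M) = M*4 = 4*M)
S(b) = (1 + b)*(20 + b) (S(b) = (b + 4*5)*(b + 1) = (b + 20)*(1 + b) = (20 + b)*(1 + b) = (1 + b)*(20 + b))
Y(28, 18)/S(36) + 2824/999 = 28/(20 + 36² + 21*36) + 2824/999 = 28/(20 + 1296 + 756) + 2824*(1/999) = 28/2072 + 2824/999 = 28*(1/2072) + 2824/999 = 1/74 + 2824/999 = 5675/1998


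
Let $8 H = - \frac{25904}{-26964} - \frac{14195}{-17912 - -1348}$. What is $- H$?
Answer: $- \frac{202956959}{893263392} \approx -0.22721$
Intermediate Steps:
$H = \frac{202956959}{893263392}$ ($H = \frac{- \frac{25904}{-26964} - \frac{14195}{-17912 - -1348}}{8} = \frac{\left(-25904\right) \left(- \frac{1}{26964}\right) - \frac{14195}{-17912 + 1348}}{8} = \frac{\frac{6476}{6741} - \frac{14195}{-16564}}{8} = \frac{\frac{6476}{6741} - - \frac{14195}{16564}}{8} = \frac{\frac{6476}{6741} + \frac{14195}{16564}}{8} = \frac{1}{8} \cdot \frac{202956959}{111657924} = \frac{202956959}{893263392} \approx 0.22721$)
$- H = \left(-1\right) \frac{202956959}{893263392} = - \frac{202956959}{893263392}$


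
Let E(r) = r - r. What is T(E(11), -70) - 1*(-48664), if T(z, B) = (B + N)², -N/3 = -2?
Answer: 52760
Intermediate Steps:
N = 6 (N = -3*(-2) = 6)
E(r) = 0
T(z, B) = (6 + B)² (T(z, B) = (B + 6)² = (6 + B)²)
T(E(11), -70) - 1*(-48664) = (6 - 70)² - 1*(-48664) = (-64)² + 48664 = 4096 + 48664 = 52760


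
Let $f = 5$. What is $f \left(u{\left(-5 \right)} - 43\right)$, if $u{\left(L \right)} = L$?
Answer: $-240$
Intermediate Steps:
$f \left(u{\left(-5 \right)} - 43\right) = 5 \left(-5 - 43\right) = 5 \left(-48\right) = -240$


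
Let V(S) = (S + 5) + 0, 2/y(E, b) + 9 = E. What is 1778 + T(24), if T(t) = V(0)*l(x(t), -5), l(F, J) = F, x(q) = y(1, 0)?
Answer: 7107/4 ≈ 1776.8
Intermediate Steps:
y(E, b) = 2/(-9 + E)
x(q) = -¼ (x(q) = 2/(-9 + 1) = 2/(-8) = 2*(-⅛) = -¼)
V(S) = 5 + S (V(S) = (5 + S) + 0 = 5 + S)
T(t) = -5/4 (T(t) = (5 + 0)*(-¼) = 5*(-¼) = -5/4)
1778 + T(24) = 1778 - 5/4 = 7107/4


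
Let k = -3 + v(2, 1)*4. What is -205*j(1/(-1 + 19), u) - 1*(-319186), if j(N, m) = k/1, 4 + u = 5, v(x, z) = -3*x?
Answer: 324721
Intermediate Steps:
k = -27 (k = -3 - 3*2*4 = -3 - 6*4 = -3 - 24 = -27)
u = 1 (u = -4 + 5 = 1)
j(N, m) = -27 (j(N, m) = -27/1 = -27*1 = -27)
-205*j(1/(-1 + 19), u) - 1*(-319186) = -205*(-27) - 1*(-319186) = 5535 + 319186 = 324721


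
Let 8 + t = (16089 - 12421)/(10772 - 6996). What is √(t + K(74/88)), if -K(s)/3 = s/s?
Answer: I*√558553/236 ≈ 3.1668*I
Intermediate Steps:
K(s) = -3 (K(s) = -3*s/s = -3*1 = -3)
t = -6635/944 (t = -8 + (16089 - 12421)/(10772 - 6996) = -8 + 3668/3776 = -8 + 3668*(1/3776) = -8 + 917/944 = -6635/944 ≈ -7.0286)
√(t + K(74/88)) = √(-6635/944 - 3) = √(-9467/944) = I*√558553/236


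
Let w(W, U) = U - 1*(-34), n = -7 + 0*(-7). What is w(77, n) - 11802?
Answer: -11775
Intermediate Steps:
n = -7 (n = -7 + 0 = -7)
w(W, U) = 34 + U (w(W, U) = U + 34 = 34 + U)
w(77, n) - 11802 = (34 - 7) - 11802 = 27 - 11802 = -11775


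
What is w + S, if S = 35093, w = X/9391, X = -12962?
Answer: 329545401/9391 ≈ 35092.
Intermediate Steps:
w = -12962/9391 ≈ -1.3803
w + S = -12962/9391 + 35093 = 329545401/9391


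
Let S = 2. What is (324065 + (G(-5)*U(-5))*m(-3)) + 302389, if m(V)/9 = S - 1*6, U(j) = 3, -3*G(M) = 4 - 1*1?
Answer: 626562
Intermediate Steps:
G(M) = -1 (G(M) = -(4 - 1*1)/3 = -(4 - 1)/3 = -⅓*3 = -1)
m(V) = -36 (m(V) = 9*(2 - 1*6) = 9*(2 - 6) = 9*(-4) = -36)
(324065 + (G(-5)*U(-5))*m(-3)) + 302389 = (324065 - 1*3*(-36)) + 302389 = (324065 - 3*(-36)) + 302389 = (324065 + 108) + 302389 = 324173 + 302389 = 626562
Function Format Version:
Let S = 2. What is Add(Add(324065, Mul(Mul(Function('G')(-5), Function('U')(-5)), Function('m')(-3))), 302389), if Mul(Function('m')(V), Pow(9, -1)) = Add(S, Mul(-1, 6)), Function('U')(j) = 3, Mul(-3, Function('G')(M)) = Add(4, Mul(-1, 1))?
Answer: 626562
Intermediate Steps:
Function('G')(M) = -1 (Function('G')(M) = Mul(Rational(-1, 3), Add(4, Mul(-1, 1))) = Mul(Rational(-1, 3), Add(4, -1)) = Mul(Rational(-1, 3), 3) = -1)
Function('m')(V) = -36 (Function('m')(V) = Mul(9, Add(2, Mul(-1, 6))) = Mul(9, Add(2, -6)) = Mul(9, -4) = -36)
Add(Add(324065, Mul(Mul(Function('G')(-5), Function('U')(-5)), Function('m')(-3))), 302389) = Add(Add(324065, Mul(Mul(-1, 3), -36)), 302389) = Add(Add(324065, Mul(-3, -36)), 302389) = Add(Add(324065, 108), 302389) = Add(324173, 302389) = 626562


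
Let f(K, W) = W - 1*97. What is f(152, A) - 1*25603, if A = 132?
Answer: -25568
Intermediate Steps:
f(K, W) = -97 + W (f(K, W) = W - 97 = -97 + W)
f(152, A) - 1*25603 = (-97 + 132) - 1*25603 = 35 - 25603 = -25568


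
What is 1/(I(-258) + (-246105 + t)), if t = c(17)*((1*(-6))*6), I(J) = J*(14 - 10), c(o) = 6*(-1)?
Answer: -1/246921 ≈ -4.0499e-6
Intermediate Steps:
c(o) = -6
I(J) = 4*J (I(J) = J*4 = 4*J)
t = 216 (t = -6*1*(-6)*6 = -(-36)*6 = -6*(-36) = 216)
1/(I(-258) + (-246105 + t)) = 1/(4*(-258) + (-246105 + 216)) = 1/(-1032 - 245889) = 1/(-246921) = -1/246921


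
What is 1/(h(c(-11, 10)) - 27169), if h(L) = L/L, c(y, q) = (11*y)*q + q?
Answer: -1/27168 ≈ -3.6808e-5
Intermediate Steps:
c(y, q) = q + 11*q*y (c(y, q) = 11*q*y + q = q + 11*q*y)
h(L) = 1
1/(h(c(-11, 10)) - 27169) = 1/(1 - 27169) = 1/(-27168) = -1/27168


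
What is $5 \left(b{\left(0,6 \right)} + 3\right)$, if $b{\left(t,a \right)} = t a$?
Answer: $15$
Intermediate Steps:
$b{\left(t,a \right)} = a t$
$5 \left(b{\left(0,6 \right)} + 3\right) = 5 \left(6 \cdot 0 + 3\right) = 5 \left(0 + 3\right) = 5 \cdot 3 = 15$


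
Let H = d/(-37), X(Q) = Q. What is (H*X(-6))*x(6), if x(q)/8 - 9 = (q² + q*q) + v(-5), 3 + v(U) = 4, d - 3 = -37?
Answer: -133824/37 ≈ -3616.9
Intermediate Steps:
d = -34 (d = 3 - 37 = -34)
v(U) = 1 (v(U) = -3 + 4 = 1)
x(q) = 80 + 16*q² (x(q) = 72 + 8*((q² + q*q) + 1) = 72 + 8*((q² + q²) + 1) = 72 + 8*(2*q² + 1) = 72 + 8*(1 + 2*q²) = 72 + (8 + 16*q²) = 80 + 16*q²)
H = 34/37 (H = -34/(-37) = -34*(-1/37) = 34/37 ≈ 0.91892)
(H*X(-6))*x(6) = ((34/37)*(-6))*(80 + 16*6²) = -204*(80 + 16*36)/37 = -204*(80 + 576)/37 = -204/37*656 = -133824/37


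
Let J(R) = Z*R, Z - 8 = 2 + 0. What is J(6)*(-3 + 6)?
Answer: 180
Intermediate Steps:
Z = 10 (Z = 8 + (2 + 0) = 8 + 2 = 10)
J(R) = 10*R
J(6)*(-3 + 6) = (10*6)*(-3 + 6) = 60*3 = 180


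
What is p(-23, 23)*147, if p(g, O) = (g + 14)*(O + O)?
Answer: -60858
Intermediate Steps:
p(g, O) = 2*O*(14 + g) (p(g, O) = (14 + g)*(2*O) = 2*O*(14 + g))
p(-23, 23)*147 = (2*23*(14 - 23))*147 = (2*23*(-9))*147 = -414*147 = -60858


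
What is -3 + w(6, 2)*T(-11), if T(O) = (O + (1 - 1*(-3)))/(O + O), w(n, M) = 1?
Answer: -59/22 ≈ -2.6818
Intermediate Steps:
T(O) = (4 + O)/(2*O) (T(O) = (O + (1 + 3))/((2*O)) = (O + 4)*(1/(2*O)) = (4 + O)*(1/(2*O)) = (4 + O)/(2*O))
-3 + w(6, 2)*T(-11) = -3 + 1*((½)*(4 - 11)/(-11)) = -3 + 1*((½)*(-1/11)*(-7)) = -3 + 1*(7/22) = -3 + 7/22 = -59/22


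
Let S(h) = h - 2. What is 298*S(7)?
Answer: 1490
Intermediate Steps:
S(h) = -2 + h
298*S(7) = 298*(-2 + 7) = 298*5 = 1490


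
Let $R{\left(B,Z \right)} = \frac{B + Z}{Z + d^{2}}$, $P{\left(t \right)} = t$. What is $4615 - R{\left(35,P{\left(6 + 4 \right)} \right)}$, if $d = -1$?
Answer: $\frac{50720}{11} \approx 4610.9$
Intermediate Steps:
$R{\left(B,Z \right)} = \frac{B + Z}{1 + Z}$ ($R{\left(B,Z \right)} = \frac{B + Z}{Z + \left(-1\right)^{2}} = \frac{B + Z}{Z + 1} = \frac{B + Z}{1 + Z}$)
$4615 - R{\left(35,P{\left(6 + 4 \right)} \right)} = 4615 - \frac{35 + \left(6 + 4\right)}{1 + \left(6 + 4\right)} = 4615 - \frac{35 + 10}{1 + 10} = 4615 - \frac{1}{11} \cdot 45 = 4615 - \frac{45}{11} = \frac{50720}{11}$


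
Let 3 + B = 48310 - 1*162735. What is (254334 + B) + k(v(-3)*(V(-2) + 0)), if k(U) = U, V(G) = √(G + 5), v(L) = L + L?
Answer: 139906 - 6*√3 ≈ 1.3990e+5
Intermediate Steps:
v(L) = 2*L
V(G) = √(5 + G)
B = -114428 (B = -3 + (48310 - 1*162735) = -3 + (48310 - 162735) = -3 - 114425 = -114428)
(254334 + B) + k(v(-3)*(V(-2) + 0)) = (254334 - 114428) + (2*(-3))*(√(5 - 2) + 0) = 139906 - 6*(√3 + 0) = 139906 - 6*√3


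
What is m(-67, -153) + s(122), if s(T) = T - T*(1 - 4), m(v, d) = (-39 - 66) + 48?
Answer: 431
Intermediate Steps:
m(v, d) = -57 (m(v, d) = -105 + 48 = -57)
s(T) = 4*T (s(T) = T - T*(-3) = T - (-3)*T = T + 3*T = 4*T)
m(-67, -153) + s(122) = -57 + 4*122 = -57 + 488 = 431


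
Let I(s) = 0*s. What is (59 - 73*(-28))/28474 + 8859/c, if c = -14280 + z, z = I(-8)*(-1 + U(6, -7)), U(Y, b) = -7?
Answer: -37036721/67768120 ≈ -0.54652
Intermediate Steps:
I(s) = 0
z = 0 (z = 0*(-1 - 7) = 0*(-8) = 0)
c = -14280 (c = -14280 + 0 = -14280)
(59 - 73*(-28))/28474 + 8859/c = (59 - 73*(-28))/28474 + 8859/(-14280) = (59 + 2044)*(1/28474) + 8859*(-1/14280) = 2103*(1/28474) - 2953/4760 = 2103/28474 - 2953/4760 = -37036721/67768120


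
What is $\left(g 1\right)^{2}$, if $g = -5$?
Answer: $25$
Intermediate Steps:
$\left(g 1\right)^{2} = \left(\left(-5\right) 1\right)^{2} = \left(-5\right)^{2} = 25$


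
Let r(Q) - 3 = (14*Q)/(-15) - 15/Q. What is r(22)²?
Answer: 36132121/108900 ≈ 331.79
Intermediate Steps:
r(Q) = 3 - 15/Q - 14*Q/15 (r(Q) = 3 + ((14*Q)/(-15) - 15/Q) = 3 + ((14*Q)*(-1/15) - 15/Q) = 3 + (-14*Q/15 - 15/Q) = 3 + (-15/Q - 14*Q/15) = 3 - 15/Q - 14*Q/15)
r(22)² = (3 - 15/22 - 14/15*22)² = (3 - 15*1/22 - 308/15)² = (3 - 15/22 - 308/15)² = (-6011/330)² = 36132121/108900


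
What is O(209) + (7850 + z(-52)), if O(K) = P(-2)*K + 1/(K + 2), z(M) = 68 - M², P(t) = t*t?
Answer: 1276551/211 ≈ 6050.0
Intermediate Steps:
P(t) = t²
O(K) = 1/(2 + K) + 4*K (O(K) = (-2)²*K + 1/(K + 2) = 4*K + 1/(2 + K) = 1/(2 + K) + 4*K)
O(209) + (7850 + z(-52)) = (1 + 4*209² + 8*209)/(2 + 209) + (7850 + (68 - 1*(-52)²)) = (1 + 4*43681 + 1672)/211 + (7850 + (68 - 1*2704)) = (1 + 174724 + 1672)/211 + (7850 + (68 - 2704)) = (1/211)*176397 + (7850 - 2636) = 176397/211 + 5214 = 1276551/211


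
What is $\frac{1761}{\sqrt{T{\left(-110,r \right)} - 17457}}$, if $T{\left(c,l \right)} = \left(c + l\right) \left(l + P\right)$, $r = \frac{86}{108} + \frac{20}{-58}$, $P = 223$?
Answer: $- \frac{2757726 i \sqrt{102841462217}}{102841462217} \approx - 8.5994 i$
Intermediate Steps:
$r = \frac{707}{1566}$ ($r = 86 \cdot \frac{1}{108} + 20 \left(- \frac{1}{58}\right) = \frac{43}{54} - \frac{10}{29} = \frac{707}{1566} \approx 0.45147$)
$T{\left(c,l \right)} = \left(223 + l\right) \left(c + l\right)$ ($T{\left(c,l \right)} = \left(c + l\right) \left(l + 223\right) = \left(c + l\right) \left(223 + l\right) = \left(223 + l\right) \left(c + l\right)$)
$\frac{1761}{\sqrt{T{\left(-110,r \right)} - 17457}} = \frac{1761}{\sqrt{\left(\left(\frac{707}{1566}\right)^{2} + 223 \left(-110\right) + 223 \cdot \frac{707}{1566} - \frac{38885}{783}\right) - 17457}} = \frac{1761}{\sqrt{\left(\frac{499849}{2452356} - 24530 + \frac{157661}{1566} - \frac{38885}{783}\right) - 17457}} = \frac{1761}{\sqrt{- \frac{60030683525}{2452356} - 17457}} = \frac{1761}{\sqrt{- \frac{102841462217}{2452356}}} = \frac{1761}{\frac{1}{1566} i \sqrt{102841462217}} = 1761 \left(- \frac{1566 i \sqrt{102841462217}}{102841462217}\right) = - \frac{2757726 i \sqrt{102841462217}}{102841462217}$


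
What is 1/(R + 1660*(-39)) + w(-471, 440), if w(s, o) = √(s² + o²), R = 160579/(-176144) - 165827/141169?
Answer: -24866072336/1609881401240579 + √415441 ≈ 644.55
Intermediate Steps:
R = -51878207939/24866072336 (R = 160579*(-1/176144) - 165827*1/141169 = -160579/176144 - 165827/141169 = -51878207939/24866072336 ≈ -2.0863)
w(s, o) = √(o² + s²)
1/(R + 1660*(-39)) + w(-471, 440) = 1/(-51878207939/24866072336 + 1660*(-39)) + √(440² + (-471)²) = 1/(-51878207939/24866072336 - 64740) + √(193600 + 221841) = 1/(-1609881401240579/24866072336) + √415441 = -24866072336/1609881401240579 + √415441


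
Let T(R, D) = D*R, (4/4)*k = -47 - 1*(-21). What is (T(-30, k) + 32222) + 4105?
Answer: 37107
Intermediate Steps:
k = -26 (k = -47 - 1*(-21) = -47 + 21 = -26)
(T(-30, k) + 32222) + 4105 = (-26*(-30) + 32222) + 4105 = (780 + 32222) + 4105 = 33002 + 4105 = 37107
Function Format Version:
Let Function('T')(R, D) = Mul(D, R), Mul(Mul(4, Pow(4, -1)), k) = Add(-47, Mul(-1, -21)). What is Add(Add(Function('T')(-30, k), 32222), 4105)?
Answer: 37107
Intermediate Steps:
k = -26 (k = Add(-47, Mul(-1, -21)) = Add(-47, 21) = -26)
Add(Add(Function('T')(-30, k), 32222), 4105) = Add(Add(Mul(-26, -30), 32222), 4105) = Add(Add(780, 32222), 4105) = Add(33002, 4105) = 37107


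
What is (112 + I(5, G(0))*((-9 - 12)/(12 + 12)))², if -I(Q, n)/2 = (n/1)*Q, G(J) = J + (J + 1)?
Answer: 233289/16 ≈ 14581.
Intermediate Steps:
G(J) = 1 + 2*J (G(J) = J + (1 + J) = 1 + 2*J)
I(Q, n) = -2*Q*n (I(Q, n) = -2*n/1*Q = -2*n*1*Q = -2*n*Q = -2*Q*n)
(112 + I(5, G(0))*((-9 - 12)/(12 + 12)))² = (112 + (-2*5*(1 + 2*0))*((-9 - 12)/(12 + 12)))² = (112 + (-2*5*(1 + 0))*(-21/24))² = (112 + (-2*5*1)*(-21*1/24))² = (112 - 10*(-7/8))² = (112 + 35/4)² = (483/4)² = 233289/16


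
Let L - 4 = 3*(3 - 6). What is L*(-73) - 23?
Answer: 342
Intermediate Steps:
L = -5 (L = 4 + 3*(3 - 6) = 4 + 3*(-3) = 4 - 9 = -5)
L*(-73) - 23 = -5*(-73) - 23 = 365 - 23 = 342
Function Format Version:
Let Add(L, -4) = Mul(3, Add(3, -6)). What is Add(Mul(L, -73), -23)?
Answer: 342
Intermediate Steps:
L = -5 (L = Add(4, Mul(3, Add(3, -6))) = Add(4, Mul(3, -3)) = Add(4, -9) = -5)
Add(Mul(L, -73), -23) = Add(Mul(-5, -73), -23) = Add(365, -23) = 342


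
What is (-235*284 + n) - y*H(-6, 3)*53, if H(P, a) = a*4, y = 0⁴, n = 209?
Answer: -66531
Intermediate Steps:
y = 0
H(P, a) = 4*a
(-235*284 + n) - y*H(-6, 3)*53 = (-235*284 + 209) - 0*(4*3)*53 = (-66740 + 209) - 0*12*53 = -66531 - 0*53 = -66531 - 1*0 = -66531 + 0 = -66531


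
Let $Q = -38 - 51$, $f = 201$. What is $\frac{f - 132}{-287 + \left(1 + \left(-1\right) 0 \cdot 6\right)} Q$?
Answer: $\frac{6141}{286} \approx 21.472$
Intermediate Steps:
$Q = -89$ ($Q = -38 - 51 = -89$)
$\frac{f - 132}{-287 + \left(1 + \left(-1\right) 0 \cdot 6\right)} Q = \frac{201 - 132}{-287 + \left(1 + \left(-1\right) 0 \cdot 6\right)} \left(-89\right) = \frac{69}{-287 + \left(1 + 0 \cdot 6\right)} \left(-89\right) = \frac{69}{-287 + \left(1 + 0\right)} \left(-89\right) = \frac{69}{-287 + 1} \left(-89\right) = \frac{69}{-286} \left(-89\right) = 69 \left(- \frac{1}{286}\right) \left(-89\right) = \left(- \frac{69}{286}\right) \left(-89\right) = \frac{6141}{286}$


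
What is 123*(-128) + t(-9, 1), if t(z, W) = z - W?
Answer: -15754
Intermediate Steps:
123*(-128) + t(-9, 1) = 123*(-128) + (-9 - 1*1) = -15744 + (-9 - 1) = -15744 - 10 = -15754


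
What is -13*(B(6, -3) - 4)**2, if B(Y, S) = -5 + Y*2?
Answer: -117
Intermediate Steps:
B(Y, S) = -5 + 2*Y
-13*(B(6, -3) - 4)**2 = -13*((-5 + 2*6) - 4)**2 = -13*((-5 + 12) - 4)**2 = -13*(7 - 4)**2 = -13*3**2 = -13*9 = -117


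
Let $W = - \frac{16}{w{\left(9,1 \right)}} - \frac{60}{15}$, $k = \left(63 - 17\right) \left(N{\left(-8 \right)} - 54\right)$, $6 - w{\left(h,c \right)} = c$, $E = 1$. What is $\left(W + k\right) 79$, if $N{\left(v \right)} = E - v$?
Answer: $- \frac{820494}{5} \approx -1.641 \cdot 10^{5}$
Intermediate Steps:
$w{\left(h,c \right)} = 6 - c$
$N{\left(v \right)} = 1 - v$
$k = -2070$ ($k = \left(63 - 17\right) \left(\left(1 - -8\right) - 54\right) = 46 \left(\left(1 + 8\right) - 54\right) = 46 \left(9 - 54\right) = 46 \left(-45\right) = -2070$)
$W = - \frac{36}{5}$ ($W = - \frac{16}{6 - 1} - \frac{60}{15} = - \frac{16}{6 - 1} - 4 = - \frac{16}{5} - 4 = - \frac{36}{5} \approx -7.2$)
$\left(W + k\right) 79 = \left(- \frac{36}{5} - 2070\right) 79 = \left(- \frac{10386}{5}\right) 79 = - \frac{820494}{5}$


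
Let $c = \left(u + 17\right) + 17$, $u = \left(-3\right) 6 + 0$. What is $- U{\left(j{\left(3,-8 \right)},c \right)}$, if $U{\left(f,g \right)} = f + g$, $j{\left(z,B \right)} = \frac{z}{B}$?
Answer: $- \frac{125}{8} \approx -15.625$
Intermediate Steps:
$u = -18$ ($u = -18 + 0 = -18$)
$c = 16$ ($c = \left(-18 + 17\right) + 17 = -1 + 17 = 16$)
$- U{\left(j{\left(3,-8 \right)},c \right)} = - (\frac{3}{-8} + 16) = - (3 \left(- \frac{1}{8}\right) + 16) = - (- \frac{3}{8} + 16) = \left(-1\right) \frac{125}{8} = - \frac{125}{8}$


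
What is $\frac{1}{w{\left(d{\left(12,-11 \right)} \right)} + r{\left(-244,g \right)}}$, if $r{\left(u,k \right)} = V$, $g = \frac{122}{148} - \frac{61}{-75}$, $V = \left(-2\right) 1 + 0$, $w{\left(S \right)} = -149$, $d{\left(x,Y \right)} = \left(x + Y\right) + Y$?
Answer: $- \frac{1}{151} \approx -0.0066225$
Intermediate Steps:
$d{\left(x,Y \right)} = x + 2 Y$ ($d{\left(x,Y \right)} = \left(Y + x\right) + Y = x + 2 Y$)
$V = -2$ ($V = -2 + 0 = -2$)
$g = \frac{9089}{5550}$ ($g = 122 \cdot \frac{1}{148} - - \frac{61}{75} = \frac{61}{74} + \frac{61}{75} = \frac{9089}{5550} \approx 1.6377$)
$r{\left(u,k \right)} = -2$
$\frac{1}{w{\left(d{\left(12,-11 \right)} \right)} + r{\left(-244,g \right)}} = \frac{1}{-149 - 2} = \frac{1}{-151} = - \frac{1}{151}$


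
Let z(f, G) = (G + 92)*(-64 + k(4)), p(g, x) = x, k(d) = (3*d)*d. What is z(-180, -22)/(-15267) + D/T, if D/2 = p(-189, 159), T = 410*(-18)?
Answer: 9023/298070 ≈ 0.030271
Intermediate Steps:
T = -7380
k(d) = 3*d**2
D = 318 (D = 2*159 = 318)
z(f, G) = -1472 - 16*G (z(f, G) = (G + 92)*(-64 + 3*4**2) = (92 + G)*(-64 + 3*16) = (92 + G)*(-64 + 48) = (92 + G)*(-16) = -1472 - 16*G)
z(-180, -22)/(-15267) + D/T = (-1472 - 16*(-22))/(-15267) + 318/(-7380) = (-1472 + 352)*(-1/15267) + 318*(-1/7380) = -1120*(-1/15267) - 53/1230 = 160/2181 - 53/1230 = 9023/298070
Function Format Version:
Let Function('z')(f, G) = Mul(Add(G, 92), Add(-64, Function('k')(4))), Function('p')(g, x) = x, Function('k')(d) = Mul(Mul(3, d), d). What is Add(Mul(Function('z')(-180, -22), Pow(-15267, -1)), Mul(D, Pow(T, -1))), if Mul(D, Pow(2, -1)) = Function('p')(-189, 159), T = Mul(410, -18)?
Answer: Rational(9023, 298070) ≈ 0.030271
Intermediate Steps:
T = -7380
Function('k')(d) = Mul(3, Pow(d, 2))
D = 318 (D = Mul(2, 159) = 318)
Function('z')(f, G) = Add(-1472, Mul(-16, G)) (Function('z')(f, G) = Mul(Add(G, 92), Add(-64, Mul(3, Pow(4, 2)))) = Mul(Add(92, G), Add(-64, Mul(3, 16))) = Mul(Add(92, G), Add(-64, 48)) = Mul(Add(92, G), -16) = Add(-1472, Mul(-16, G)))
Add(Mul(Function('z')(-180, -22), Pow(-15267, -1)), Mul(D, Pow(T, -1))) = Add(Mul(Add(-1472, Mul(-16, -22)), Pow(-15267, -1)), Mul(318, Pow(-7380, -1))) = Add(Mul(Add(-1472, 352), Rational(-1, 15267)), Mul(318, Rational(-1, 7380))) = Add(Mul(-1120, Rational(-1, 15267)), Rational(-53, 1230)) = Add(Rational(160, 2181), Rational(-53, 1230)) = Rational(9023, 298070)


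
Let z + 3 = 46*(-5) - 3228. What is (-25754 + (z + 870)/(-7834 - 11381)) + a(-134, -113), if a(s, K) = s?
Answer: -497435329/19215 ≈ -25888.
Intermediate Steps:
z = -3461 (z = -3 + (46*(-5) - 3228) = -3 + (-230 - 3228) = -3 - 3458 = -3461)
(-25754 + (z + 870)/(-7834 - 11381)) + a(-134, -113) = (-25754 + (-3461 + 870)/(-7834 - 11381)) - 134 = (-25754 - 2591/(-19215)) - 134 = (-25754 - 2591*(-1/19215)) - 134 = (-25754 + 2591/19215) - 134 = -494860519/19215 - 134 = -497435329/19215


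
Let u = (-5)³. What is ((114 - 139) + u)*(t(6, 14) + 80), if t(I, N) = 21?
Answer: -15150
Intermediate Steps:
u = -125
((114 - 139) + u)*(t(6, 14) + 80) = ((114 - 139) - 125)*(21 + 80) = (-25 - 125)*101 = -150*101 = -15150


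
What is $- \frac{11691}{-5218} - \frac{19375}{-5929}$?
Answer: $\frac{170414689}{30937522} \approx 5.5083$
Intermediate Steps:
$- \frac{11691}{-5218} - \frac{19375}{-5929} = \left(-11691\right) \left(- \frac{1}{5218}\right) - - \frac{19375}{5929} = \frac{11691}{5218} + \frac{19375}{5929} = \frac{170414689}{30937522}$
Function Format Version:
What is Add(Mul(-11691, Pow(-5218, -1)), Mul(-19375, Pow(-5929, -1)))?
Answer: Rational(170414689, 30937522) ≈ 5.5083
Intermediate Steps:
Add(Mul(-11691, Pow(-5218, -1)), Mul(-19375, Pow(-5929, -1))) = Add(Mul(-11691, Rational(-1, 5218)), Mul(-19375, Rational(-1, 5929))) = Add(Rational(11691, 5218), Rational(19375, 5929)) = Rational(170414689, 30937522)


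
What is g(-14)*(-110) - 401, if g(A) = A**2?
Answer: -21961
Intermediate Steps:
g(-14)*(-110) - 401 = (-14)**2*(-110) - 401 = 196*(-110) - 401 = -21560 - 401 = -21961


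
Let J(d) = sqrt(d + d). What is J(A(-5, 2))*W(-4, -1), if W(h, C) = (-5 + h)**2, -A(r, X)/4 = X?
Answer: 324*I ≈ 324.0*I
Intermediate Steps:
A(r, X) = -4*X
J(d) = sqrt(2)*sqrt(d) (J(d) = sqrt(2*d) = sqrt(2)*sqrt(d))
J(A(-5, 2))*W(-4, -1) = (sqrt(2)*sqrt(-4*2))*(-5 - 4)**2 = (sqrt(2)*sqrt(-8))*(-9)**2 = (sqrt(2)*(2*I*sqrt(2)))*81 = (4*I)*81 = 324*I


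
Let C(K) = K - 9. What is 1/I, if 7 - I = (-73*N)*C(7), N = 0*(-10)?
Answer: ⅐ ≈ 0.14286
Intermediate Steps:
C(K) = -9 + K
N = 0
I = 7 (I = 7 - (-73*0)*(-9 + 7) = 7 - 0*(-2) = 7 - 1*0 = 7 + 0 = 7)
1/I = 1/7 = ⅐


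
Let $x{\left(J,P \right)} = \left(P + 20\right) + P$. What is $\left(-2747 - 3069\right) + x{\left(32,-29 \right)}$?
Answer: $-5854$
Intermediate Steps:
$x{\left(J,P \right)} = 20 + 2 P$ ($x{\left(J,P \right)} = \left(20 + P\right) + P = 20 + 2 P$)
$\left(-2747 - 3069\right) + x{\left(32,-29 \right)} = \left(-2747 - 3069\right) + \left(20 + 2 \left(-29\right)\right) = -5816 + \left(20 - 58\right) = -5816 - 38 = -5854$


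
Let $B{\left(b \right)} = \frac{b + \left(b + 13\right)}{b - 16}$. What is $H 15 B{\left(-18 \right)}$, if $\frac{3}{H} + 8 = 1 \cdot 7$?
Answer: $- \frac{1035}{34} \approx -30.441$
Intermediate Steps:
$H = -3$ ($H = \frac{3}{-8 + 1 \cdot 7} = \frac{3}{-8 + 7} = \frac{3}{-1} = 3 \left(-1\right) = -3$)
$B{\left(b \right)} = \frac{13 + 2 b}{-16 + b}$ ($B{\left(b \right)} = \frac{b + \left(13 + b\right)}{-16 + b} = \frac{13 + 2 b}{-16 + b}$)
$H 15 B{\left(-18 \right)} = - 3 \cdot 15 \frac{13 + 2 \left(-18\right)}{-16 - 18} = - 3 \cdot 15 \frac{13 - 36}{-34} = - 3 \cdot 15 \left(\left(- \frac{1}{34}\right) \left(-23\right)\right) = - 3 \cdot 15 \cdot \frac{23}{34} = \left(-3\right) \frac{345}{34} = - \frac{1035}{34}$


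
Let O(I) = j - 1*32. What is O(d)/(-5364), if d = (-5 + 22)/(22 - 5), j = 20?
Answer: 1/447 ≈ 0.0022371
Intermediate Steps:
d = 1 (d = 17/17 = 17*(1/17) = 1)
O(I) = -12 (O(I) = 20 - 1*32 = 20 - 32 = -12)
O(d)/(-5364) = -12/(-5364) = -12*(-1/5364) = 1/447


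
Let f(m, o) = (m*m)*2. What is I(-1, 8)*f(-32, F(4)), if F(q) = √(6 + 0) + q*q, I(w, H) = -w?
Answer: 2048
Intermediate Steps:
F(q) = √6 + q²
f(m, o) = 2*m² (f(m, o) = m²*2 = 2*m²)
I(-1, 8)*f(-32, F(4)) = (-1*(-1))*(2*(-32)²) = 1*(2*1024) = 1*2048 = 2048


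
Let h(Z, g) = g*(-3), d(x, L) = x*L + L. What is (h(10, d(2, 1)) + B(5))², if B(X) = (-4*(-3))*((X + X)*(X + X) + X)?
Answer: 1565001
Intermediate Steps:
d(x, L) = L + L*x (d(x, L) = L*x + L = L + L*x)
B(X) = 12*X + 48*X² (B(X) = 12*((2*X)*(2*X) + X) = 12*(4*X² + X) = 12*(X + 4*X²) = 12*X + 48*X²)
h(Z, g) = -3*g
(h(10, d(2, 1)) + B(5))² = (-3*(1 + 2) + 12*5*(1 + 4*5))² = (-3*3 + 12*5*(1 + 20))² = (-3*3 + 12*5*21)² = (-9 + 1260)² = 1251² = 1565001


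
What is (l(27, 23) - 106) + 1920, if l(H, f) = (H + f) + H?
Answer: 1891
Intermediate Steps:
l(H, f) = f + 2*H
(l(27, 23) - 106) + 1920 = ((23 + 2*27) - 106) + 1920 = ((23 + 54) - 106) + 1920 = (77 - 106) + 1920 = -29 + 1920 = 1891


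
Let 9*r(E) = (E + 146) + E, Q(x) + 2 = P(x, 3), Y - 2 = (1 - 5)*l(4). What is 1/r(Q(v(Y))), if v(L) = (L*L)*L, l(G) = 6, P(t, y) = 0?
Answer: 9/142 ≈ 0.063380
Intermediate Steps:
Y = -22 (Y = 2 + (1 - 5)*6 = 2 - 4*6 = 2 - 24 = -22)
v(L) = L**3 (v(L) = L**2*L = L**3)
Q(x) = -2 (Q(x) = -2 + 0 = -2)
r(E) = 146/9 + 2*E/9 (r(E) = ((E + 146) + E)/9 = ((146 + E) + E)/9 = (146 + 2*E)/9 = 146/9 + 2*E/9)
1/r(Q(v(Y))) = 1/(146/9 + (2/9)*(-2)) = 1/(146/9 - 4/9) = 1/(142/9) = 9/142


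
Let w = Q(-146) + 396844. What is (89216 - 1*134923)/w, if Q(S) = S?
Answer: -45707/396698 ≈ -0.11522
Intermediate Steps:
w = 396698 (w = -146 + 396844 = 396698)
(89216 - 1*134923)/w = (89216 - 1*134923)/396698 = (89216 - 134923)*(1/396698) = -45707*1/396698 = -45707/396698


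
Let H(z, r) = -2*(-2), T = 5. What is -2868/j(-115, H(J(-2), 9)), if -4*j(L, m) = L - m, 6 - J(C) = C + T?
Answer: -11472/119 ≈ -96.403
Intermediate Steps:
J(C) = 1 - C (J(C) = 6 - (C + 5) = 6 - (5 + C) = 6 + (-5 - C) = 1 - C)
H(z, r) = 4
j(L, m) = -L/4 + m/4 (j(L, m) = -(L - m)/4 = -L/4 + m/4)
-2868/j(-115, H(J(-2), 9)) = -2868/(-¼*(-115) + (¼)*4) = -2868/(115/4 + 1) = -2868/119/4 = -2868*4/119 = -11472/119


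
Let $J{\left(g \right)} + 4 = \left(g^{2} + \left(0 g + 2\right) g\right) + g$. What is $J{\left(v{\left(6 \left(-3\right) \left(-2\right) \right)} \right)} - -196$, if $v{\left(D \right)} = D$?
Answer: $1596$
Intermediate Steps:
$J{\left(g \right)} = -4 + g^{2} + 3 g$ ($J{\left(g \right)} = -4 + \left(\left(g^{2} + \left(0 g + 2\right) g\right) + g\right) = -4 + \left(\left(g^{2} + \left(0 + 2\right) g\right) + g\right) = -4 + \left(\left(g^{2} + 2 g\right) + g\right) = -4 + \left(g^{2} + 3 g\right) = -4 + g^{2} + 3 g$)
$J{\left(v{\left(6 \left(-3\right) \left(-2\right) \right)} \right)} - -196 = \left(-4 + \left(6 \left(-3\right) \left(-2\right)\right)^{2} + 3 \cdot 6 \left(-3\right) \left(-2\right)\right) - -196 = \left(-4 + \left(\left(-18\right) \left(-2\right)\right)^{2} + 3 \left(\left(-18\right) \left(-2\right)\right)\right) + 196 = \left(-4 + 36^{2} + 3 \cdot 36\right) + 196 = \left(-4 + 1296 + 108\right) + 196 = 1400 + 196 = 1596$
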